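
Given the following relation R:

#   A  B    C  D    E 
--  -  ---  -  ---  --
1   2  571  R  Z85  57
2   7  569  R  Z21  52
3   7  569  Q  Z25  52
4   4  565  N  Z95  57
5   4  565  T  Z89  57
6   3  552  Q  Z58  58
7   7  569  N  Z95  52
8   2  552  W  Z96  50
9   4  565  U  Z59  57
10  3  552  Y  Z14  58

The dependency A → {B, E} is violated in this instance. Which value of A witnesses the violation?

2

A=2: rows 1, 8 → {B,E} takes values {(571, 57), (552, 50)} — violation
A=7: rows 2, 3, 7 → {B,E} = (569, 52), (569, 52), (569, 52) ✓
A=4: rows 4, 5, 9 → {B,E} = (565, 57), (565, 57), (565, 57) ✓
A=3: rows 6, 10 → {B,E} = (552, 58), (552, 58) ✓
The only A value with inconsistent RHS is A=2.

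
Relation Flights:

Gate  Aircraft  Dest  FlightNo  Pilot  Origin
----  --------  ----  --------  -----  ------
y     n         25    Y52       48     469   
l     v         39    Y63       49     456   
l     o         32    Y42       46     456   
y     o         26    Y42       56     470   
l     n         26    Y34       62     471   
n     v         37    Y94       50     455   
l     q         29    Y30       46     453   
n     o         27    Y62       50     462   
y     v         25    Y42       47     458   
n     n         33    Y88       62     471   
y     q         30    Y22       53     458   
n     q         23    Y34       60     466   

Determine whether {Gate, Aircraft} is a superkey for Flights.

Yes

All 12 rows have distinct {Gate, Aircraft} values, so {Gate, Aircraft} → (all attributes) holds and {Gate, Aircraft} is a superkey.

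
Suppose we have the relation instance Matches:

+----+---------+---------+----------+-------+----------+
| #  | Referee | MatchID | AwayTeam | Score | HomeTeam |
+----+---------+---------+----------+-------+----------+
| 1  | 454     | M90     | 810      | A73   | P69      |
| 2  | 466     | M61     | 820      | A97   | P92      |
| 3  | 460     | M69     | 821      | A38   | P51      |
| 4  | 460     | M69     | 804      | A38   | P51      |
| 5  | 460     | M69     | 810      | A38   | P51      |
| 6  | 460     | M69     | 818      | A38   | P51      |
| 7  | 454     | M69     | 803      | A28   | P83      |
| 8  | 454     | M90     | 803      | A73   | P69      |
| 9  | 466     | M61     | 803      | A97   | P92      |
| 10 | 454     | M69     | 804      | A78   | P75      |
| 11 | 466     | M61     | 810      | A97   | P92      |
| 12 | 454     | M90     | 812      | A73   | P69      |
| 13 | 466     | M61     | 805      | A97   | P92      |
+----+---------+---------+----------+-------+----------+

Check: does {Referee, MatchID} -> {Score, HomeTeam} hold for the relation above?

No

(Referee=454, MatchID=M90): rows 1, 8, 12 → {Score,HomeTeam} = (A73, P69), (A73, P69), (A73, P69) ✓
(Referee=466, MatchID=M61): rows 2, 9, 11, 13 → {Score,HomeTeam} = (A97, P92), (A97, P92), (A97, P92), (A97, P92) ✓
(Referee=460, MatchID=M69): rows 3, 4, 5, 6 → {Score,HomeTeam} = (A38, P51), (A38, P51), (A38, P51), (A38, P51) ✓
(Referee=454, MatchID=M69): rows 7, 10 → {Score,HomeTeam} takes values {(A28, P83), (A78, P75)} — violation
Two rows agree on {Referee, MatchID} but differ on {Score, HomeTeam}, so {Referee, MatchID} -> {Score, HomeTeam} does not hold.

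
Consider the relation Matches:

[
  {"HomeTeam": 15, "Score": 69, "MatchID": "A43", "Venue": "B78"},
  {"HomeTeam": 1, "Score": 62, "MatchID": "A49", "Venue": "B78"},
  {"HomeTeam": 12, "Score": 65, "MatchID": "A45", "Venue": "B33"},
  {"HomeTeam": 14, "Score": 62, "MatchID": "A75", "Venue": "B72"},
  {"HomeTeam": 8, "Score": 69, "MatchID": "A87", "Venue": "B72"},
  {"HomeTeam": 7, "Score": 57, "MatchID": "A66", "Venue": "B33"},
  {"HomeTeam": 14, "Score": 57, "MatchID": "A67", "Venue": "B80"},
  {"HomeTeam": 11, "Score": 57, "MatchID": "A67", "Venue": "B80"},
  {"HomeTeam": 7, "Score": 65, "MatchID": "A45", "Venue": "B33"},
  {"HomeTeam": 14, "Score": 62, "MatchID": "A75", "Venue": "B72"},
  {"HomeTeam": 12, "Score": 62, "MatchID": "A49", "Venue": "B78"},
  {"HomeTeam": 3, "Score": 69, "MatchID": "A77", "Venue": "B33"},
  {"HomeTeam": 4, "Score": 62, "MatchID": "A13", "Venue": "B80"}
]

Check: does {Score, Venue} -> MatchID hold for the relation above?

Yes

(Score=69, Venue=B78): 1 row → MatchID = A43 ✓
(Score=62, Venue=B78): 2 rows → MatchID = A49, A49 ✓
(Score=65, Venue=B33): 2 rows → MatchID = A45, A45 ✓
(Score=62, Venue=B72): 2 rows → MatchID = A75, A75 ✓
(Score=69, Venue=B72): 1 row → MatchID = A87 ✓
(Score=57, Venue=B33): 1 row → MatchID = A66 ✓
(Score=57, Venue=B80): 2 rows → MatchID = A67, A67 ✓
(Score=69, Venue=B33): 1 row → MatchID = A77 ✓
(Score=62, Venue=B80): 1 row → MatchID = A13 ✓
Every {Score, Venue} value is associated with a single MatchID value, so {Score, Venue} -> MatchID holds.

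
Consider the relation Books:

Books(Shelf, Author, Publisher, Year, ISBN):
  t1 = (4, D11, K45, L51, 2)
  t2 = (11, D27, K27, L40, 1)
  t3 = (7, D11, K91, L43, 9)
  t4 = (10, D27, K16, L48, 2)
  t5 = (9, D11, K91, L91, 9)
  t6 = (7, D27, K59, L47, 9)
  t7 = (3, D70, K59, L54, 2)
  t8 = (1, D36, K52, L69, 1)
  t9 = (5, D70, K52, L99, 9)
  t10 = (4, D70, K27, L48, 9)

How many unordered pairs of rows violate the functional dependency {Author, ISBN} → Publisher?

(Author=D11, ISBN=9): all 2 rows agree on Publisher — 0 pairs.
(Author=D70, ISBN=9): violating pairs (9,10) — 1 pair.

1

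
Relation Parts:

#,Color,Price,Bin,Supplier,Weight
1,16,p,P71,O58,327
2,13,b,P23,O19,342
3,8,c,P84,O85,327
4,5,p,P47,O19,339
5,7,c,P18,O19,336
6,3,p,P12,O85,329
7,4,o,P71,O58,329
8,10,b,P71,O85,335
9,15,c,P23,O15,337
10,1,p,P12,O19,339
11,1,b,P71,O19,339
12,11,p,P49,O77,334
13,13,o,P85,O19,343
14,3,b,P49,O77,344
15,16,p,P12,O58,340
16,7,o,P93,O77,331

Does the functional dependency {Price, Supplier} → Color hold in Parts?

(Price=p, Supplier=O58): rows 1, 15 → Color = 16, 16 ✓
(Price=b, Supplier=O19): rows 2, 11 → Color takes values {13, 1} — violation
(Price=c, Supplier=O85): row 3 → Color = 8 ✓
(Price=p, Supplier=O19): rows 4, 10 → Color takes values {5, 1} — violation
(Price=c, Supplier=O19): row 5 → Color = 7 ✓
(Price=p, Supplier=O85): row 6 → Color = 3 ✓
(Price=o, Supplier=O58): row 7 → Color = 4 ✓
(Price=b, Supplier=O85): row 8 → Color = 10 ✓
(Price=c, Supplier=O15): row 9 → Color = 15 ✓
(Price=p, Supplier=O77): row 12 → Color = 11 ✓
(Price=o, Supplier=O19): row 13 → Color = 13 ✓
(Price=b, Supplier=O77): row 14 → Color = 3 ✓
(Price=o, Supplier=O77): row 16 → Color = 7 ✓
Two rows agree on {Price, Supplier} but differ on Color, so {Price, Supplier} → Color does not hold.

No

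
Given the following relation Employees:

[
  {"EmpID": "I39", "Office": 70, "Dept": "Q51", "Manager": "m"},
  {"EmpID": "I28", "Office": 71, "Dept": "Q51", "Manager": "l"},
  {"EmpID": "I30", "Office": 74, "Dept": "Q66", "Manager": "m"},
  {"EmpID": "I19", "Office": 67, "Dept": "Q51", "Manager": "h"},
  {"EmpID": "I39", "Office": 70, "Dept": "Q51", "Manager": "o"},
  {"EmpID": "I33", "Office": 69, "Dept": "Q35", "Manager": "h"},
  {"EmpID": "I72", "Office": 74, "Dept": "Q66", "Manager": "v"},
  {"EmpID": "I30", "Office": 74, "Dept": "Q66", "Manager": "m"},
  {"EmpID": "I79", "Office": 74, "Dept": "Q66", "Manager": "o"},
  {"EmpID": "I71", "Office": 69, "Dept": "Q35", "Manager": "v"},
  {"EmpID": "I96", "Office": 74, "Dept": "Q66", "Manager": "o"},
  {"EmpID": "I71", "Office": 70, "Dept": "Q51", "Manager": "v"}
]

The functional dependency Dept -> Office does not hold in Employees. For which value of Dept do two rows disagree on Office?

Q51

Dept=Q51: 5 rows → Office takes values {70, 71, 67} — violation
Dept=Q66: 5 rows → Office = 74, 74, 74, 74, 74 ✓
Dept=Q35: 2 rows → Office = 69, 69 ✓
The only Dept value with inconsistent Office is Dept=Q51.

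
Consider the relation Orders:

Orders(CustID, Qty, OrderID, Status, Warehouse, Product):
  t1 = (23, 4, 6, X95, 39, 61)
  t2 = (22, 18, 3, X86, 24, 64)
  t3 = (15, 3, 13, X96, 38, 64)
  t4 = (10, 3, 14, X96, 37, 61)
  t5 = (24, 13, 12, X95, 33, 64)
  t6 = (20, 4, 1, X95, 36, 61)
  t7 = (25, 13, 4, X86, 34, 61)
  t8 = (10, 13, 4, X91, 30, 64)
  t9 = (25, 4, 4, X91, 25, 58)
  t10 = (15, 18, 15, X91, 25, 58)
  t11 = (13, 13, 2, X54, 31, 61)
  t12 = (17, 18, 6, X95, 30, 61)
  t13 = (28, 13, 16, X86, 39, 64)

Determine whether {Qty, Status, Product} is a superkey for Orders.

Rows 1 and 6 have the same {Qty, Status, Product} value (Qty=4, Status=X95, Product=61) but are distinct tuples, so {Qty, Status, Product} does not determine every attribute — not a superkey.

No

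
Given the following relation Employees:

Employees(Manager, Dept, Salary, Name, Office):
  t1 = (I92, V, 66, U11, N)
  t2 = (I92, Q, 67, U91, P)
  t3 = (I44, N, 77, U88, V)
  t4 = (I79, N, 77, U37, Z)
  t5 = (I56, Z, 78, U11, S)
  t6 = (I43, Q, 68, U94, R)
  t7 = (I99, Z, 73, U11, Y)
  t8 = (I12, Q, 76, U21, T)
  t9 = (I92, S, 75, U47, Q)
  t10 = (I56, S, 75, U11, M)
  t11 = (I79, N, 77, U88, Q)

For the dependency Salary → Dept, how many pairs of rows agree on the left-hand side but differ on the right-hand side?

Salary=77: all 3 rows agree on Dept — 0 pairs.
Salary=75: all 2 rows agree on Dept — 0 pairs.

0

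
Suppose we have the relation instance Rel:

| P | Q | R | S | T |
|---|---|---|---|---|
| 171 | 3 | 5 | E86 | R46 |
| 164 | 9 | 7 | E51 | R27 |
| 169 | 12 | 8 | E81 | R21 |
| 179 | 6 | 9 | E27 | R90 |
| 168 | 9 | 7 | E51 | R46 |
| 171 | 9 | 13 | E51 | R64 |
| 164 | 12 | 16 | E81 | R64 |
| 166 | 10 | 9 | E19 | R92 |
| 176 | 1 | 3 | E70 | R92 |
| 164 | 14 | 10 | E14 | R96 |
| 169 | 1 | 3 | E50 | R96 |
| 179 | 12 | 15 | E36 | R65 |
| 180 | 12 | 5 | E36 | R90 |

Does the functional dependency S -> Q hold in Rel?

Yes

S=E86: 1 row → Q = 3 ✓
S=E51: 3 rows → Q = 9, 9, 9 ✓
S=E81: 2 rows → Q = 12, 12 ✓
S=E27: 1 row → Q = 6 ✓
S=E19: 1 row → Q = 10 ✓
S=E70: 1 row → Q = 1 ✓
S=E14: 1 row → Q = 14 ✓
S=E50: 1 row → Q = 1 ✓
S=E36: 2 rows → Q = 12, 12 ✓
Every S value is associated with a single Q value, so S -> Q holds.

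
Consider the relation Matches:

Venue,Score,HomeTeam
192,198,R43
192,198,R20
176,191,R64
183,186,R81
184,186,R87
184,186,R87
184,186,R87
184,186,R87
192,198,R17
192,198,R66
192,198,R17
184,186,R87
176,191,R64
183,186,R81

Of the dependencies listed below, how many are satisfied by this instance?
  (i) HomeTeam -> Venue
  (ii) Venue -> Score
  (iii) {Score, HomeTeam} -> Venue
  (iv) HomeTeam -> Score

(i) HomeTeam -> Venue: every LHS value maps to a single RHS value — holds.
(ii) Venue -> Score: every LHS value maps to a single RHS value — holds.
(iii) {Score, HomeTeam} -> Venue: every LHS value maps to a single RHS value — holds.
(iv) HomeTeam -> Score: every LHS value maps to a single RHS value — holds.
4 of the 4 dependencies hold.

4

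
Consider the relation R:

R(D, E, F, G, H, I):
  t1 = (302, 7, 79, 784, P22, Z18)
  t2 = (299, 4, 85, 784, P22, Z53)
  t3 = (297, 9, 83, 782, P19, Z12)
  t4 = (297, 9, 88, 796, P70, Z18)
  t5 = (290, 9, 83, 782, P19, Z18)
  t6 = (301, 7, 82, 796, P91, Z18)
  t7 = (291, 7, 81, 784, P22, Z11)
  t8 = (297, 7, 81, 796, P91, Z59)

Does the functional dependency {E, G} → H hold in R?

Yes

(E=7, G=784): rows 1, 7 → H = P22, P22 ✓
(E=4, G=784): row 2 → H = P22 ✓
(E=9, G=782): rows 3, 5 → H = P19, P19 ✓
(E=9, G=796): row 4 → H = P70 ✓
(E=7, G=796): rows 6, 8 → H = P91, P91 ✓
Every {E, G} value is associated with a single H value, so {E, G} → H holds.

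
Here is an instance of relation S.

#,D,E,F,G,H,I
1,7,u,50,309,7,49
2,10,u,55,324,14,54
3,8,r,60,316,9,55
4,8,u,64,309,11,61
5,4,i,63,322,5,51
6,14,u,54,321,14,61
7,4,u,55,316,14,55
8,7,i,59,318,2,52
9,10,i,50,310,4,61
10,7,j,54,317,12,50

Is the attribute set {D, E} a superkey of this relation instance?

Yes

All 10 rows have distinct {D, E} values, so {D, E} → (all attributes) holds and {D, E} is a superkey.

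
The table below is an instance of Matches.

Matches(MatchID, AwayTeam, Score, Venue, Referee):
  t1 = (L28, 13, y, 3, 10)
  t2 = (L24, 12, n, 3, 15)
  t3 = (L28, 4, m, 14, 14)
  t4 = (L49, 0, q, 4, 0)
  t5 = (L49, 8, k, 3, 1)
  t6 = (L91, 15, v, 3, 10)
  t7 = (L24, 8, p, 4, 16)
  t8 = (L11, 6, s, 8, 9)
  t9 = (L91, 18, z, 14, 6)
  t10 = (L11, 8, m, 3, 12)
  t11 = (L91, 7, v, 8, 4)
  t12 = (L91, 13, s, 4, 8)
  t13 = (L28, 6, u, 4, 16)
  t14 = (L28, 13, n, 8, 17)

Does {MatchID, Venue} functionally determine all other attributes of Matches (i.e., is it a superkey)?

All 14 rows have distinct {MatchID, Venue} values, so {MatchID, Venue} → (all attributes) holds and {MatchID, Venue} is a superkey.

Yes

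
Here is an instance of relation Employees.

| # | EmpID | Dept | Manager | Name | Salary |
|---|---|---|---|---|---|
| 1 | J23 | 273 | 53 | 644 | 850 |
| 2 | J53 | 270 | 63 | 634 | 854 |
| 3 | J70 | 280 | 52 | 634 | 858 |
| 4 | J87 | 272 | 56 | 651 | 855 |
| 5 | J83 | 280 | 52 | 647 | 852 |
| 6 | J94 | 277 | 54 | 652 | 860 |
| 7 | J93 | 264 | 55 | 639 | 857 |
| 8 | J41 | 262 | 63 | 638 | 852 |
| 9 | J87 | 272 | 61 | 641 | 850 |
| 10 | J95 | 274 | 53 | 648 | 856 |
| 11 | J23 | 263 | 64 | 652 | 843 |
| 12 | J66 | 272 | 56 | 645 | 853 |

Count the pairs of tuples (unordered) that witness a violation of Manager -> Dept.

Manager=53: violating pairs (1,10) — 1 pair.
Manager=63: violating pairs (2,8) — 1 pair.
Manager=52: all 2 rows agree on Dept — 0 pairs.
Manager=56: all 2 rows agree on Dept — 0 pairs.

2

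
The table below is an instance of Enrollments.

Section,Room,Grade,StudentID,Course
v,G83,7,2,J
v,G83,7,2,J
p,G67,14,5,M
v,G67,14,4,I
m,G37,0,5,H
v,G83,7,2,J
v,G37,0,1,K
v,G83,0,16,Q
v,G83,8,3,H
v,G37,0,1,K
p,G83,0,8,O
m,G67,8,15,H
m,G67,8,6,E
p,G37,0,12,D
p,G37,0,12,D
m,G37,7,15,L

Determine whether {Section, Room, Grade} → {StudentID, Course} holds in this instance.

No

(Section=v, Room=G83, Grade=7): 3 rows → {StudentID,Course} = (2, J), (2, J), (2, J) ✓
(Section=p, Room=G67, Grade=14): 1 row → {StudentID,Course} = (5, M) ✓
(Section=v, Room=G67, Grade=14): 1 row → {StudentID,Course} = (4, I) ✓
(Section=m, Room=G37, Grade=0): 1 row → {StudentID,Course} = (5, H) ✓
(Section=v, Room=G37, Grade=0): 2 rows → {StudentID,Course} = (1, K), (1, K) ✓
(Section=v, Room=G83, Grade=0): 1 row → {StudentID,Course} = (16, Q) ✓
(Section=v, Room=G83, Grade=8): 1 row → {StudentID,Course} = (3, H) ✓
(Section=p, Room=G83, Grade=0): 1 row → {StudentID,Course} = (8, O) ✓
(Section=m, Room=G67, Grade=8): 2 rows → {StudentID,Course} takes values {(15, H), (6, E)} — violation
(Section=p, Room=G37, Grade=0): 2 rows → {StudentID,Course} = (12, D), (12, D) ✓
(Section=m, Room=G37, Grade=7): 1 row → {StudentID,Course} = (15, L) ✓
Two rows agree on {Section, Room, Grade} but differ on {StudentID, Course}, so {Section, Room, Grade} → {StudentID, Course} does not hold.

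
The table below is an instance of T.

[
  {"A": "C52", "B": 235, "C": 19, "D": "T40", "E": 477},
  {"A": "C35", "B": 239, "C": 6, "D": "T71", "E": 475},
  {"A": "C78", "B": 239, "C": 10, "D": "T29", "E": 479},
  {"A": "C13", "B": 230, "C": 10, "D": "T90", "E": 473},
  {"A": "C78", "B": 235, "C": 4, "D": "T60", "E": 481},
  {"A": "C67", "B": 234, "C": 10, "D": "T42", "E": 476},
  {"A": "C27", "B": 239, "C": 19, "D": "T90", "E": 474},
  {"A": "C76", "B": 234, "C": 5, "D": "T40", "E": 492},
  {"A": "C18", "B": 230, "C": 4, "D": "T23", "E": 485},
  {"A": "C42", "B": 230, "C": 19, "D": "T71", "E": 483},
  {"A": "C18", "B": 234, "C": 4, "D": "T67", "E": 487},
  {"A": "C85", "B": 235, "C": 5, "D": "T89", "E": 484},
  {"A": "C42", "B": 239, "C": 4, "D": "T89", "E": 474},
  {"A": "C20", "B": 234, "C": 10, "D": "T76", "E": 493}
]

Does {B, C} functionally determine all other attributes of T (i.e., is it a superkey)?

No

Two distinct rows share (B=234, C=10), so {B, C} does not determine every attribute — not a superkey.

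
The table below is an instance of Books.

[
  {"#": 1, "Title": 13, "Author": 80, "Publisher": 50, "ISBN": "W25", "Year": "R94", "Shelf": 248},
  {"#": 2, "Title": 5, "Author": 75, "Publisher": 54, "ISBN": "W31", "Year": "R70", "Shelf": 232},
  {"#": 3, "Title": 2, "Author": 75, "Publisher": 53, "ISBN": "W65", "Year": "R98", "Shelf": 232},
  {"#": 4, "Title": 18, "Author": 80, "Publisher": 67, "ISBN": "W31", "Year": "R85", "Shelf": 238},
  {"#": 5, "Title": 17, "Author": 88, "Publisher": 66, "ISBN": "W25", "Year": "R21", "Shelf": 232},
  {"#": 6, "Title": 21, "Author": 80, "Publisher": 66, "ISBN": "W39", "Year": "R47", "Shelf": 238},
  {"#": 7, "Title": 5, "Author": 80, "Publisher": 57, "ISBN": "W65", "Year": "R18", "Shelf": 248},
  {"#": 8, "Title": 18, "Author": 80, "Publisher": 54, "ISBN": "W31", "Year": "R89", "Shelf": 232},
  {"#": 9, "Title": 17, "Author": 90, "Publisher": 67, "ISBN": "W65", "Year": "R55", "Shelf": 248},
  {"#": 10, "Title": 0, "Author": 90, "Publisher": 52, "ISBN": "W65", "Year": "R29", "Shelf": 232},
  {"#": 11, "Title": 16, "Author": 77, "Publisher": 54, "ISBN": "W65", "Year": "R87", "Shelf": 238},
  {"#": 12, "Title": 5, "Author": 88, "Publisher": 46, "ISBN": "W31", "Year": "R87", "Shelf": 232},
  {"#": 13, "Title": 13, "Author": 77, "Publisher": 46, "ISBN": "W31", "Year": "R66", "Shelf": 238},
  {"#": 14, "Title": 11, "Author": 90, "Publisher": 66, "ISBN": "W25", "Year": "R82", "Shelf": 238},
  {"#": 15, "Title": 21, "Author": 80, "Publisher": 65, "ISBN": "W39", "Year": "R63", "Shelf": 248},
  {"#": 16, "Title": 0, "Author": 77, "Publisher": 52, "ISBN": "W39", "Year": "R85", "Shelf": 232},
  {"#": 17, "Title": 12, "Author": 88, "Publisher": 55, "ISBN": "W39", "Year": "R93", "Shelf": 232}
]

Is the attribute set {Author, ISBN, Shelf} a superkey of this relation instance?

Yes

All 17 rows have distinct {Author, ISBN, Shelf} values, so {Author, ISBN, Shelf} → (all attributes) holds and {Author, ISBN, Shelf} is a superkey.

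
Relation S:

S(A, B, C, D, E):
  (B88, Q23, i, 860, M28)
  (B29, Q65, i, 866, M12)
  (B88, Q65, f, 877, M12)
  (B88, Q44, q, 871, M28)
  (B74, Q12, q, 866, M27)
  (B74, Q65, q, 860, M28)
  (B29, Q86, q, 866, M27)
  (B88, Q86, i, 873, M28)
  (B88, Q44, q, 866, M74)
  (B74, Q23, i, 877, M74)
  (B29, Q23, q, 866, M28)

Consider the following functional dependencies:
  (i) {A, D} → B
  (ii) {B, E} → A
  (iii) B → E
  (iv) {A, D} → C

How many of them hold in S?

0

(i) {A, D} → B: (A=B29, D=866): 3 rows → B takes values {Q65, Q86, Q23} — violation — fails.
(ii) {B, E} → A: (B=Q23, E=M28): 2 rows → A takes values {B88, B29} — violation; (B=Q65, E=M12): 2 rows → A takes values {B29, B88} — violation — fails.
(iii) B → E: B=Q23: 3 rows → E takes values {M28, M74} — violation; B=Q65: 3 rows → E takes values {M12, M28} — violation; B=Q44: 2 rows → E takes values {M28, M74} — violation; B=Q86: 2 rows → E takes values {M27, M28} — violation — fails.
(iv) {A, D} → C: (A=B29, D=866): 3 rows → C takes values {i, q} — violation — fails.
None of the 4 dependencies hold.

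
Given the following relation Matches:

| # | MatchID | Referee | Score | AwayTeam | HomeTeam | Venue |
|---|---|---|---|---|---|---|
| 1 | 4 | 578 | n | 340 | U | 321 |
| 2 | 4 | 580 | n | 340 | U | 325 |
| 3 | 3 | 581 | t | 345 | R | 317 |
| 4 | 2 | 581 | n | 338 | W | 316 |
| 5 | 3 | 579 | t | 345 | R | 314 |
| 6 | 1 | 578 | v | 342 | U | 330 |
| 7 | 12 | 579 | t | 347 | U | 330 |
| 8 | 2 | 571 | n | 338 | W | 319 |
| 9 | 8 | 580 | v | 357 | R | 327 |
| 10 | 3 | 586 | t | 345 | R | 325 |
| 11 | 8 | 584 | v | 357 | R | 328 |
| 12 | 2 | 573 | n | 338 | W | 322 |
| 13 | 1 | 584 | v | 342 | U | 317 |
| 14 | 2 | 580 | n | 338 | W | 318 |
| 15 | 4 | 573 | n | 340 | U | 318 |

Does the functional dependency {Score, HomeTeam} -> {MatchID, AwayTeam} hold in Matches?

Yes

(Score=n, HomeTeam=U): rows 1, 2, 15 → {MatchID,AwayTeam} = (4, 340), (4, 340), (4, 340) ✓
(Score=t, HomeTeam=R): rows 3, 5, 10 → {MatchID,AwayTeam} = (3, 345), (3, 345), (3, 345) ✓
(Score=n, HomeTeam=W): rows 4, 8, 12, 14 → {MatchID,AwayTeam} = (2, 338), (2, 338), (2, 338), (2, 338) ✓
(Score=v, HomeTeam=U): rows 6, 13 → {MatchID,AwayTeam} = (1, 342), (1, 342) ✓
(Score=t, HomeTeam=U): row 7 → {MatchID,AwayTeam} = (12, 347) ✓
(Score=v, HomeTeam=R): rows 9, 11 → {MatchID,AwayTeam} = (8, 357), (8, 357) ✓
Every {Score, HomeTeam} value is associated with a single {MatchID, AwayTeam} value, so {Score, HomeTeam} -> {MatchID, AwayTeam} holds.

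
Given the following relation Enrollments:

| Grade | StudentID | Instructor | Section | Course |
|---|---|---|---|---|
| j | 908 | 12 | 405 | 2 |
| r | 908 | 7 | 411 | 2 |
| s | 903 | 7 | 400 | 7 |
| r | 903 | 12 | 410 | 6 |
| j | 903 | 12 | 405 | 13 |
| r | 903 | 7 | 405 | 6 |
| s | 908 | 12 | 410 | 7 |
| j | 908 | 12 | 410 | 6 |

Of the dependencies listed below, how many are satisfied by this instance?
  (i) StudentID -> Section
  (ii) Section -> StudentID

(i) StudentID -> Section: StudentID=908: 4 rows → Section takes values {405, 411, 410} — violation; StudentID=903: 4 rows → Section takes values {400, 410, 405} — violation — fails.
(ii) Section -> StudentID: Section=405: 3 rows → StudentID takes values {908, 903} — violation; Section=410: 3 rows → StudentID takes values {903, 908} — violation — fails.
None of the 2 dependencies hold.

0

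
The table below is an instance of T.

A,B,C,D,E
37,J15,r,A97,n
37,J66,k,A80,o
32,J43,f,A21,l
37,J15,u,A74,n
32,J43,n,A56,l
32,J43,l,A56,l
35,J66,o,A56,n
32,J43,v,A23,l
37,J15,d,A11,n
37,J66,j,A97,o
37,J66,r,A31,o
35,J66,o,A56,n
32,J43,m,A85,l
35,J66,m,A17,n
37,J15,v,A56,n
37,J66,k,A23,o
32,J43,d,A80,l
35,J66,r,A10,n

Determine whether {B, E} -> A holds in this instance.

(B=J15, E=n): 4 rows → A = 37, 37, 37, 37 ✓
(B=J66, E=o): 4 rows → A = 37, 37, 37, 37 ✓
(B=J43, E=l): 6 rows → A = 32, 32, 32, 32, 32, 32 ✓
(B=J66, E=n): 4 rows → A = 35, 35, 35, 35 ✓
Every {B, E} value is associated with a single A value, so {B, E} -> A holds.

Yes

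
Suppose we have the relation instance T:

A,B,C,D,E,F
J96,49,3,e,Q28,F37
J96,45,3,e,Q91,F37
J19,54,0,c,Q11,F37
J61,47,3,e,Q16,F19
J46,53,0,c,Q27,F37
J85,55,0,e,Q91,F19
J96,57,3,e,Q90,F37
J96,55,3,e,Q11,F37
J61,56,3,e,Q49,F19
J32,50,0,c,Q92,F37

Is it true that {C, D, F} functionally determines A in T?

No

(C=3, D=e, F=F37): 4 rows → A = J96, J96, J96, J96 ✓
(C=0, D=c, F=F37): 3 rows → A takes values {J19, J46, J32} — violation
(C=3, D=e, F=F19): 2 rows → A = J61, J61 ✓
(C=0, D=e, F=F19): 1 row → A = J85 ✓
Two rows agree on {C, D, F} but differ on A, so {C, D, F} -> A does not hold.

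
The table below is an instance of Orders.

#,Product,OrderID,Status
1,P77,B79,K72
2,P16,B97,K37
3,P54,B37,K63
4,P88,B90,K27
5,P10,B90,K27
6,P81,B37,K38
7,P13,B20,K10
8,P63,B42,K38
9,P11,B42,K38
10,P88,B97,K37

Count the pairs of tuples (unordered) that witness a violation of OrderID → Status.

OrderID=B97: all 2 rows agree on Status — 0 pairs.
OrderID=B37: violating pairs (3,6) — 1 pair.
OrderID=B90: all 2 rows agree on Status — 0 pairs.
OrderID=B42: all 2 rows agree on Status — 0 pairs.

1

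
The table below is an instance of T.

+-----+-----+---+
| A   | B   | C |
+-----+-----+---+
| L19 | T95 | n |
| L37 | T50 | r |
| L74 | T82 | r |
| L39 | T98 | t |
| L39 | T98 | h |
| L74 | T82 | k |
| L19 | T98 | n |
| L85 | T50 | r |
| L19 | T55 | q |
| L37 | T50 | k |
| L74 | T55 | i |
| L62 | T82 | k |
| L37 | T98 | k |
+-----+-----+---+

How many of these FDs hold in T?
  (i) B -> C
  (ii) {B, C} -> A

0

(i) B -> C: B=T50: 3 rows → C takes values {r, k} — violation; B=T82: 3 rows → C takes values {r, k} — violation; B=T98: 4 rows → C takes values {t, h, n, k} — violation; B=T55: 2 rows → C takes values {q, i} — violation — fails.
(ii) {B, C} -> A: (B=T50, C=r): 2 rows → A takes values {L37, L85} — violation; (B=T82, C=k): 2 rows → A takes values {L74, L62} — violation — fails.
None of the 2 dependencies hold.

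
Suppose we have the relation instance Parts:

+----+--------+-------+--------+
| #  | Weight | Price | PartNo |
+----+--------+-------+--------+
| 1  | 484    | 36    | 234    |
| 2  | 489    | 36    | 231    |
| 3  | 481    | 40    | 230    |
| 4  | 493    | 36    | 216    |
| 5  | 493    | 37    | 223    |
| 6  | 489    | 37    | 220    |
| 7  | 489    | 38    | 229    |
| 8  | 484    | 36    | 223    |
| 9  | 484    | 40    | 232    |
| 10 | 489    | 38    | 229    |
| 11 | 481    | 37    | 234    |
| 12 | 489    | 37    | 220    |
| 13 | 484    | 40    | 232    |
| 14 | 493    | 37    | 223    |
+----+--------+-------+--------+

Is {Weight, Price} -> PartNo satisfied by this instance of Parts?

No

(Weight=484, Price=36): rows 1, 8 → PartNo takes values {234, 223} — violation
(Weight=489, Price=36): row 2 → PartNo = 231 ✓
(Weight=481, Price=40): row 3 → PartNo = 230 ✓
(Weight=493, Price=36): row 4 → PartNo = 216 ✓
(Weight=493, Price=37): rows 5, 14 → PartNo = 223, 223 ✓
(Weight=489, Price=37): rows 6, 12 → PartNo = 220, 220 ✓
(Weight=489, Price=38): rows 7, 10 → PartNo = 229, 229 ✓
(Weight=484, Price=40): rows 9, 13 → PartNo = 232, 232 ✓
(Weight=481, Price=37): row 11 → PartNo = 234 ✓
Two rows agree on {Weight, Price} but differ on PartNo, so {Weight, Price} -> PartNo does not hold.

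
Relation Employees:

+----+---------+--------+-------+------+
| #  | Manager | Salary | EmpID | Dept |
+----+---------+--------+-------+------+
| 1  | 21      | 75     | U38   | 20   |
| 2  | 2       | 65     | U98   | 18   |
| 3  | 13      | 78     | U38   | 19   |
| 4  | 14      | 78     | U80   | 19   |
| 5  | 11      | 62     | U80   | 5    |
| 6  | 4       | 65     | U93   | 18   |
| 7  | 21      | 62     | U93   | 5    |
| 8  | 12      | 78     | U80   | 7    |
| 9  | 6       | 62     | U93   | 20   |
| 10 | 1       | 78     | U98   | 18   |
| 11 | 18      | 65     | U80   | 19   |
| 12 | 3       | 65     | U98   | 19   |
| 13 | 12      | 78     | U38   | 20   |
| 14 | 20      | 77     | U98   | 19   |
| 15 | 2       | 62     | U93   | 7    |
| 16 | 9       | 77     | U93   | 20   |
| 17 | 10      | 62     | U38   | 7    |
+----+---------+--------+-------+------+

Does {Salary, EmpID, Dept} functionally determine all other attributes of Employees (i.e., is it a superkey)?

All 17 rows have distinct {Salary, EmpID, Dept} values, so {Salary, EmpID, Dept} → (all attributes) holds and {Salary, EmpID, Dept} is a superkey.

Yes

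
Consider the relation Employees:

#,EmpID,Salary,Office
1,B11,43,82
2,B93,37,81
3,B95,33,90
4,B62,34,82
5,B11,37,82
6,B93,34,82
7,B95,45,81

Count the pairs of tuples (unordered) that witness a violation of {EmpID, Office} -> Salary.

1

(EmpID=B11, Office=82): violating pairs (1,5) — 1 pair.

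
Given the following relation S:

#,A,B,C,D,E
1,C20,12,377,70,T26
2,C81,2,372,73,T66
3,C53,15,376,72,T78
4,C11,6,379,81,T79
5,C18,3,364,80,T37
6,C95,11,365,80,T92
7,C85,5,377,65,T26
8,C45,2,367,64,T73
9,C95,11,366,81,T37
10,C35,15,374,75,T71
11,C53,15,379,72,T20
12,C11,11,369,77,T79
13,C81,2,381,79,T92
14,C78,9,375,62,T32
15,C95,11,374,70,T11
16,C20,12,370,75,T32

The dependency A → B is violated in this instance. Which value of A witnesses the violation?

C11

A=C20: rows 1, 16 → B = 12, 12 ✓
A=C81: rows 2, 13 → B = 2, 2 ✓
A=C53: rows 3, 11 → B = 15, 15 ✓
A=C11: rows 4, 12 → B takes values {6, 11} — violation
A=C18: row 5 → B = 3 ✓
A=C95: rows 6, 9, 15 → B = 11, 11, 11 ✓
A=C85: row 7 → B = 5 ✓
A=C45: row 8 → B = 2 ✓
A=C35: row 10 → B = 15 ✓
A=C78: row 14 → B = 9 ✓
The only A value with inconsistent B is A=C11.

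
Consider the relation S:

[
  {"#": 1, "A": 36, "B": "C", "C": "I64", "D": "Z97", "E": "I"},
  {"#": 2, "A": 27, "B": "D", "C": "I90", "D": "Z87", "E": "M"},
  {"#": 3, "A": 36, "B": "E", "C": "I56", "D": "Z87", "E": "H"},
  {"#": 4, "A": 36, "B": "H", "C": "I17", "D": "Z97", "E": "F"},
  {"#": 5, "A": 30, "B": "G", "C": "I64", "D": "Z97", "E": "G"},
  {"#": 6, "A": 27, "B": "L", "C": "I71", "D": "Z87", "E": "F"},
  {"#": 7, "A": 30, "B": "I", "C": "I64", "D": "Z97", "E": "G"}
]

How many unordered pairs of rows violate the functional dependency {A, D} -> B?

(A=36, D=Z97): violating pairs (1,4) — 1 pair.
(A=27, D=Z87): violating pairs (2,6) — 1 pair.
(A=30, D=Z97): violating pairs (5,7) — 1 pair.

3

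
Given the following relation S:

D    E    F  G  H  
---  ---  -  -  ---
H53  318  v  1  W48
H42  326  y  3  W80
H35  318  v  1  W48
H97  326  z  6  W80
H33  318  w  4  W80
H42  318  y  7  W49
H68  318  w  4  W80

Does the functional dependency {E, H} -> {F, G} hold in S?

No

(E=318, H=W48): 2 rows → {F,G} = (v, 1), (v, 1) ✓
(E=326, H=W80): 2 rows → {F,G} takes values {(y, 3), (z, 6)} — violation
(E=318, H=W80): 2 rows → {F,G} = (w, 4), (w, 4) ✓
(E=318, H=W49): 1 row → {F,G} = (y, 7) ✓
Two rows agree on {E, H} but differ on {F, G}, so {E, H} -> {F, G} does not hold.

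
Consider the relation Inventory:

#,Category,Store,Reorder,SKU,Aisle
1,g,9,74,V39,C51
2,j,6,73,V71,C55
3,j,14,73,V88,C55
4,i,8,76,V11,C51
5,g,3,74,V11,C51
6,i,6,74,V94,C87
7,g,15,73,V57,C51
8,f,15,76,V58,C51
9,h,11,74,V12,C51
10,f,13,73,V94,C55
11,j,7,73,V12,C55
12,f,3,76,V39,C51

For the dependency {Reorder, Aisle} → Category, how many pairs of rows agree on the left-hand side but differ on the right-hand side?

7

(Reorder=74, Aisle=C51): violating pairs (1,9), (5,9) — 2 pairs.
(Reorder=73, Aisle=C55): violating pairs (2,10), (3,10), (10,11) — 3 pairs.
(Reorder=76, Aisle=C51): violating pairs (4,8), (4,12) — 2 pairs.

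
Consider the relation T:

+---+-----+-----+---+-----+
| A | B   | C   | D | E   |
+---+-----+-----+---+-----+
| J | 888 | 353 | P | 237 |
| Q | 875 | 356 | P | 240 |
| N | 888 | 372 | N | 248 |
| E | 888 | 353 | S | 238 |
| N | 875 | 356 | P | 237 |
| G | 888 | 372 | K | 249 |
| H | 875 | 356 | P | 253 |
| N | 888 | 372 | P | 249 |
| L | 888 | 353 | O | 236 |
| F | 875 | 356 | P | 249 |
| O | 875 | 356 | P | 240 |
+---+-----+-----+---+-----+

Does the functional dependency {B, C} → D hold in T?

(B=888, C=353): 3 rows → D takes values {P, S, O} — violation
(B=875, C=356): 5 rows → D = P, P, P, P, P ✓
(B=888, C=372): 3 rows → D takes values {N, K, P} — violation
Two rows agree on {B, C} but differ on D, so {B, C} → D does not hold.

No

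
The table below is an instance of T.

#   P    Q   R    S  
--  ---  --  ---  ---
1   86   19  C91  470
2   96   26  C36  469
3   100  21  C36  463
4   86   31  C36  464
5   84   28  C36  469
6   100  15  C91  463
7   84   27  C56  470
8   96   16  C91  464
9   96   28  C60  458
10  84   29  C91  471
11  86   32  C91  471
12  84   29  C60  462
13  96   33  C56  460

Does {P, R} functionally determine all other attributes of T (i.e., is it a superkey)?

Rows 1 and 11 have the same {P, R} value (P=86, R=C91) but are distinct tuples, so {P, R} does not determine every attribute — not a superkey.

No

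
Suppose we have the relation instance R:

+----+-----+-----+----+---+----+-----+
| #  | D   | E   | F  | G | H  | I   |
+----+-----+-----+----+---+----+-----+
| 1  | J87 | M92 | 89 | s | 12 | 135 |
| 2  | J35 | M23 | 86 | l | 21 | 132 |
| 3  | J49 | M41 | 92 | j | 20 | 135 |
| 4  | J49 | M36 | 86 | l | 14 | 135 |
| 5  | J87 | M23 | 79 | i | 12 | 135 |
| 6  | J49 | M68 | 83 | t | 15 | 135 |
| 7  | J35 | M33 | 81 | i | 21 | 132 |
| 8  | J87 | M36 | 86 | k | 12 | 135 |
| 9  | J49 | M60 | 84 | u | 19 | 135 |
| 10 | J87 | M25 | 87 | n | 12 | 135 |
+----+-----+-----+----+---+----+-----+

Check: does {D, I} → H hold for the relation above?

No

(D=J87, I=135): rows 1, 5, 8, 10 → H = 12, 12, 12, 12 ✓
(D=J35, I=132): rows 2, 7 → H = 21, 21 ✓
(D=J49, I=135): rows 3, 4, 6, 9 → H takes values {20, 14, 15, 19} — violation
Two rows agree on {D, I} but differ on H, so {D, I} → H does not hold.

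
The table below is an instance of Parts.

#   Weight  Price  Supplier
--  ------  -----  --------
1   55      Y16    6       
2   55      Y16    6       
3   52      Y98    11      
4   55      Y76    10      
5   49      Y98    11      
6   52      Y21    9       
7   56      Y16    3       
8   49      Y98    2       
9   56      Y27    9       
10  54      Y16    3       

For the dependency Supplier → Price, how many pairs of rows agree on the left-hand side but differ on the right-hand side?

1

Supplier=6: all 2 rows agree on Price — 0 pairs.
Supplier=11: all 2 rows agree on Price — 0 pairs.
Supplier=9: violating pairs (6,9) — 1 pair.
Supplier=3: all 2 rows agree on Price — 0 pairs.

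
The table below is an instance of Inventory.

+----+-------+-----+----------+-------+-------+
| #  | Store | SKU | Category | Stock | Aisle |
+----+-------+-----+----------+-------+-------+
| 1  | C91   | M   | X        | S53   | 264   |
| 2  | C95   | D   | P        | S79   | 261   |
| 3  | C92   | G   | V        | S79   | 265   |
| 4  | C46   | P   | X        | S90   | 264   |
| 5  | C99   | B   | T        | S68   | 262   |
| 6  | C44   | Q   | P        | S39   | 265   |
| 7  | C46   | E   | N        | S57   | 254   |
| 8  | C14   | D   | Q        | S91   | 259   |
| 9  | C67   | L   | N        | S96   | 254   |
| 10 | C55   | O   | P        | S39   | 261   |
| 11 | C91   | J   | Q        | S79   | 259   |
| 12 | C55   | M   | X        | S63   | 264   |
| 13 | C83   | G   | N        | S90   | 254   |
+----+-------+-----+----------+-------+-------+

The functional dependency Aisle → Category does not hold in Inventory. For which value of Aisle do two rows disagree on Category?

265

Aisle=264: rows 1, 4, 12 → Category = X, X, X ✓
Aisle=261: rows 2, 10 → Category = P, P ✓
Aisle=265: rows 3, 6 → Category takes values {V, P} — violation
Aisle=262: row 5 → Category = T ✓
Aisle=254: rows 7, 9, 13 → Category = N, N, N ✓
Aisle=259: rows 8, 11 → Category = Q, Q ✓
The only Aisle value with inconsistent Category is Aisle=265.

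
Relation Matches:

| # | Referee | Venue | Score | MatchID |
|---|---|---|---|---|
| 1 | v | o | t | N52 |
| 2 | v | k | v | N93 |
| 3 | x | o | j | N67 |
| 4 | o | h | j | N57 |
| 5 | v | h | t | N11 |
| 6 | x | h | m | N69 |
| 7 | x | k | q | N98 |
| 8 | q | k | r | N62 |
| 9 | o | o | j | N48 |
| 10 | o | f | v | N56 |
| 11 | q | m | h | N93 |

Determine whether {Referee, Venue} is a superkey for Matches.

All 11 rows have distinct {Referee, Venue} values, so {Referee, Venue} → (all attributes) holds and {Referee, Venue} is a superkey.

Yes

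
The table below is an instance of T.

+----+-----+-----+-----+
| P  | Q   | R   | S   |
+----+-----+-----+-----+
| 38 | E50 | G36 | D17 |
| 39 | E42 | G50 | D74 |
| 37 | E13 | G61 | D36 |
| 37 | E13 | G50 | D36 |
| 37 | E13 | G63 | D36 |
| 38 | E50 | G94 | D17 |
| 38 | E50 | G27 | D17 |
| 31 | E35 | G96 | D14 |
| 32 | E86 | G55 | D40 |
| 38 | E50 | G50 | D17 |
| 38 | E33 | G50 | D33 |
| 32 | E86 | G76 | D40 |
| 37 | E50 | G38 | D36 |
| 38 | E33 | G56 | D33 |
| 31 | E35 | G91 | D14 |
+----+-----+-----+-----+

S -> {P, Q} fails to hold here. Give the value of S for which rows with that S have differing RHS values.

S=D17: 4 rows → {P,Q} = (38, E50), (38, E50), (38, E50), (38, E50) ✓
S=D74: 1 row → {P,Q} = (39, E42) ✓
S=D36: 4 rows → {P,Q} takes values {(37, E13), (37, E50)} — violation
S=D14: 2 rows → {P,Q} = (31, E35), (31, E35) ✓
S=D40: 2 rows → {P,Q} = (32, E86), (32, E86) ✓
S=D33: 2 rows → {P,Q} = (38, E33), (38, E33) ✓
The only S value with inconsistent RHS is S=D36.

D36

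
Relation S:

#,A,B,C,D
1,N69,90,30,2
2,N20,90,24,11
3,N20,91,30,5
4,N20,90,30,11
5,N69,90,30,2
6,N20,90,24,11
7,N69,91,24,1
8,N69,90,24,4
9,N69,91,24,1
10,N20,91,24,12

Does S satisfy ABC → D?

Yes

(A=N69, B=90, C=30): rows 1, 5 → D = 2, 2 ✓
(A=N20, B=90, C=24): rows 2, 6 → D = 11, 11 ✓
(A=N20, B=91, C=30): row 3 → D = 5 ✓
(A=N20, B=90, C=30): row 4 → D = 11 ✓
(A=N69, B=91, C=24): rows 7, 9 → D = 1, 1 ✓
(A=N69, B=90, C=24): row 8 → D = 4 ✓
(A=N20, B=91, C=24): row 10 → D = 12 ✓
Every ABC value is associated with a single D value, so ABC → D holds.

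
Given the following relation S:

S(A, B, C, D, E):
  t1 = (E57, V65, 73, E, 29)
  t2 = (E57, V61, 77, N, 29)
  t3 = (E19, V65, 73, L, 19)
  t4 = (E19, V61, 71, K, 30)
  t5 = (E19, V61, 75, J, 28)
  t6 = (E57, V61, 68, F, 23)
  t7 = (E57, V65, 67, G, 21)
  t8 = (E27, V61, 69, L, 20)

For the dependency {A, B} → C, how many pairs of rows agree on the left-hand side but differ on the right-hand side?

3

(A=E57, B=V65): violating pairs (1,7) — 1 pair.
(A=E57, B=V61): violating pairs (2,6) — 1 pair.
(A=E19, B=V61): violating pairs (4,5) — 1 pair.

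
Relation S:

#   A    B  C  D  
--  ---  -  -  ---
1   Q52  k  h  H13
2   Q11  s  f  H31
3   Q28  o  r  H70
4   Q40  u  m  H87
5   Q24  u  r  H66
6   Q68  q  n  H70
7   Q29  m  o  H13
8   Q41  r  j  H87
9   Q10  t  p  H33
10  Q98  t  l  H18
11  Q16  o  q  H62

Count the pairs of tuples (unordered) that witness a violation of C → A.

C=r: violating pairs (3,5) — 1 pair.

1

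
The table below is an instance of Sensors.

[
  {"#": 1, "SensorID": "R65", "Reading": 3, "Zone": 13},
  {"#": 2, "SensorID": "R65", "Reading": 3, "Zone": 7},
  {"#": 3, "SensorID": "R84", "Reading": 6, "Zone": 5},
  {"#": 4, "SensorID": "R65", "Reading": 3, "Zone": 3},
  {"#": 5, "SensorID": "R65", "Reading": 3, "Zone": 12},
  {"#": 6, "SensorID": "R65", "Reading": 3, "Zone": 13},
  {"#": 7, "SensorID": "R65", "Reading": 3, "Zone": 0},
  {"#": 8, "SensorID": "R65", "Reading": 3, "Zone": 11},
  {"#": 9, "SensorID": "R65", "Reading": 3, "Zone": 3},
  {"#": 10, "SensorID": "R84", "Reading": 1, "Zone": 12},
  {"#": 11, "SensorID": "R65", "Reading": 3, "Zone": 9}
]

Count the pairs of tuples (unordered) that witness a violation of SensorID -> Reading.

1

SensorID=R65: all 9 rows agree on Reading — 0 pairs.
SensorID=R84: violating pairs (3,10) — 1 pair.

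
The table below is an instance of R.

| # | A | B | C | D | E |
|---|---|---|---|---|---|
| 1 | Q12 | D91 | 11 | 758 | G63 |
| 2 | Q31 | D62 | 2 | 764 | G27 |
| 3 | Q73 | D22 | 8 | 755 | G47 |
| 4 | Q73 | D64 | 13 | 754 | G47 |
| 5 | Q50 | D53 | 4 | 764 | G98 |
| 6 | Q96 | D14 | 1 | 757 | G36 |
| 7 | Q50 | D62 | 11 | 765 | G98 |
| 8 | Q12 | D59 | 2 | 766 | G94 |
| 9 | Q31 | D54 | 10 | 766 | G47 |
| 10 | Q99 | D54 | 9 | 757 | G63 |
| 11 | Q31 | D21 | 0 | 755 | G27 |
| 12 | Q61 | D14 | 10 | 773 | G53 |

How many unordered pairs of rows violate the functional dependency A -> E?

3

A=Q12: violating pairs (1,8) — 1 pair.
A=Q31: violating pairs (2,9), (9,11) — 2 pairs.
A=Q73: all 2 rows agree on E — 0 pairs.
A=Q50: all 2 rows agree on E — 0 pairs.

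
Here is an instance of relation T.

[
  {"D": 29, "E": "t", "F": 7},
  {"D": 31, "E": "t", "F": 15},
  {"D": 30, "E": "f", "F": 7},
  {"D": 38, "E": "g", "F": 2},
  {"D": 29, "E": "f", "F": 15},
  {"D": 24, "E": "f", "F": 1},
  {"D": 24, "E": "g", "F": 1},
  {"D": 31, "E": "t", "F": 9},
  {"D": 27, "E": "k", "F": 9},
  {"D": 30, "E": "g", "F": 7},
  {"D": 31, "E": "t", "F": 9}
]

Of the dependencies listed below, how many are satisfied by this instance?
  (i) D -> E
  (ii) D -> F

0

(i) D -> E: D=29: 2 rows → E takes values {t, f} — violation; D=30: 2 rows → E takes values {f, g} — violation; D=24: 2 rows → E takes values {f, g} — violation — fails.
(ii) D -> F: D=29: 2 rows → F takes values {7, 15} — violation; D=31: 3 rows → F takes values {15, 9} — violation — fails.
None of the 2 dependencies hold.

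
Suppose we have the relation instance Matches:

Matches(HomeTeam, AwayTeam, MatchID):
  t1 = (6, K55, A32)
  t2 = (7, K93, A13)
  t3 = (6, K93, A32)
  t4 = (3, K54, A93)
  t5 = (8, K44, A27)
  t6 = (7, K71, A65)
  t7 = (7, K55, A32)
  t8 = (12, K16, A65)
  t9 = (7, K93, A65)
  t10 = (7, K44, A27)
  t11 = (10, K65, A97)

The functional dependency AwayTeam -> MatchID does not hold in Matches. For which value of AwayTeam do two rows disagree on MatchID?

AwayTeam=K55: rows 1, 7 → MatchID = A32, A32 ✓
AwayTeam=K93: rows 2, 3, 9 → MatchID takes values {A13, A32, A65} — violation
AwayTeam=K54: row 4 → MatchID = A93 ✓
AwayTeam=K44: rows 5, 10 → MatchID = A27, A27 ✓
AwayTeam=K71: row 6 → MatchID = A65 ✓
AwayTeam=K16: row 8 → MatchID = A65 ✓
AwayTeam=K65: row 11 → MatchID = A97 ✓
The only AwayTeam value with inconsistent MatchID is AwayTeam=K93.

K93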